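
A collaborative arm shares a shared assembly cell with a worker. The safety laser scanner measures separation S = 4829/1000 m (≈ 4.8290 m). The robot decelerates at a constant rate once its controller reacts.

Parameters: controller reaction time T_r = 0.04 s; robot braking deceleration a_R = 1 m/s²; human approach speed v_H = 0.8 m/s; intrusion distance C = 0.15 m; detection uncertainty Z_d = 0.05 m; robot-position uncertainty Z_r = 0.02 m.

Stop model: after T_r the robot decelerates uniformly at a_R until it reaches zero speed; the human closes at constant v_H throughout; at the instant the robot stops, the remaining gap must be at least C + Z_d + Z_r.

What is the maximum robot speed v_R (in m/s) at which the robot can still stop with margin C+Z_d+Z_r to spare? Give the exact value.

v_R_max = 23/10 m/s = 2.3000 m/s

at the boundary: (1/2)·v² + (21/25)·v + (-4577/1000) = 0
  disc = (21/25)² − 4·(1/2)·(-4577/1000) = 24649/2500 ; √disc = 157/50
  v_R = (−(21/25) + 157/50) / (2·(1/2)) = 23/10 m/s
check:
braking lasts T_s = (23/10)/1 = 2.3000 s
robot in T_r: 2.3000·0.0400 = 0.0920 m
robot under decel: 2.3000²/(2·1.0000) = 2.6450 m
person approaches 0.8000·(0.0400+2.3000) = 1.8720 m
residual clearance needed = 0.1500+0.0500+0.0200 = 0.2200 m
sum ≈ 0.0920+2.6450+1.8720+0.2200 ≈ 4.8290 m = S ✓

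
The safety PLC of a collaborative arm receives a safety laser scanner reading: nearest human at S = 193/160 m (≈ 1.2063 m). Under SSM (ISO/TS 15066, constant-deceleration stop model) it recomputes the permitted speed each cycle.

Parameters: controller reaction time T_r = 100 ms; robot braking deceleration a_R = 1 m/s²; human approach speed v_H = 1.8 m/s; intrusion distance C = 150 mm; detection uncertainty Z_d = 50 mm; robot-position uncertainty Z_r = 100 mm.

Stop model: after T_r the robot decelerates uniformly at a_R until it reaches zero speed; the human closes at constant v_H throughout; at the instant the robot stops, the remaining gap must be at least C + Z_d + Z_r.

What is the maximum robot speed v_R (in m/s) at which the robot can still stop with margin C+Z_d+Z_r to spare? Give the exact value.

v_R_max = 7/20 m/s = 0.3500 m/s

at the boundary: (1/2)·v² + (19/10)·v + (-581/800) = 0
  disc = (19/10)² − 4·(1/2)·(-581/800) = 81/16 ; √disc = 9/4
  v_R = (−(19/10) + 9/4) / (2·(1/2)) = 7/20 m/s
check:
stop time T_s = (7/20)/1 = 0.3500 s
robot covers v_R·T_r = 0.3500·0.1000 = 0.0350 m before braking
robot covers 0.3500·0.3500 − ½·1.0000·0.3500² = 0.0612 m while stopping
human over T_r+T_s: 1.8000·(0.1000+0.3500) = 0.8100 m
C+Z_d+Z_r = 0.1500+0.0500+0.1000 = 0.3000 m
sum ≈ 0.0350+0.0612+0.8100+0.3000 ≈ 1.2063 m = S ✓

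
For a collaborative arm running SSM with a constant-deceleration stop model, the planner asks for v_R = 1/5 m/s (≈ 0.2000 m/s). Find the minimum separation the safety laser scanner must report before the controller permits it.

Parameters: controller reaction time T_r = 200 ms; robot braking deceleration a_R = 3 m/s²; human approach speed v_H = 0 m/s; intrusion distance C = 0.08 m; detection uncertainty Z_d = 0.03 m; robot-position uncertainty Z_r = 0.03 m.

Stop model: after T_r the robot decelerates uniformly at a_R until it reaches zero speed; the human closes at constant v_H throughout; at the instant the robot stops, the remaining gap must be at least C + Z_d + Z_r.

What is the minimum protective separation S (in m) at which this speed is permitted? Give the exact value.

S_min = 14/75 m = 0.1867 m

stop time T_s = (1/5)/3 = 0.0667 s
robot in T_r: 0.2000·0.2000 = 0.0400 m
robot under decel: 0.2000²/(2·3.0000) = 0.0067 m
person approaches 0.0000·(0.2000+0.0667) = 0.0000 m
residual clearance needed = 0.0800+0.0300+0.0300 = 0.1400 m
S_min ≈ 0.0400+0.0067+0.0000+0.1400  ⇒  S_min = 14/75 m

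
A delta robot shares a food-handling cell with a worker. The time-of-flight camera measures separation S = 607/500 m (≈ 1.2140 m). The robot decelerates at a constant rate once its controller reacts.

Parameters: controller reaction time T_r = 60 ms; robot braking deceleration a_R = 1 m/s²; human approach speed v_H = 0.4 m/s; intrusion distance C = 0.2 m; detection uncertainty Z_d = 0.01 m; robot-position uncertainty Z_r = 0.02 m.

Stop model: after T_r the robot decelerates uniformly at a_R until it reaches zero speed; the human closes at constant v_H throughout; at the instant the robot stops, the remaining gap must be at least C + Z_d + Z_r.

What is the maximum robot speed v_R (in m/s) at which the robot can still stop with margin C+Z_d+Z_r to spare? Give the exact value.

at the boundary: (1/2)·v² + (23/50)·v + (-24/25) = 0
  disc = (23/50)² − 4·(1/2)·(-24/25) = 5329/2500 ; √disc = 73/50
  v_R = (−(23/50) + 73/50) / (2·(1/2)) = 1 m/s
check:
T_s = v_R/a_R = 1/1 = 1.0000 s
robot covers v_R·T_r = 1.0000·0.0600 = 0.0600 m before braking
robot covers 1.0000·1.0000 − ½·1.0000·1.0000² = 0.5000 m while stopping
human closes 0.4000·1.0600 = 0.4240 m
C+Z_d+Z_r = 0.2000+0.0100+0.0200 = 0.2300 m
sum ≈ 0.0600+0.5000+0.4240+0.2300 ≈ 1.2140 m = S ✓

v_R_max = 1 m/s = 1.0000 m/s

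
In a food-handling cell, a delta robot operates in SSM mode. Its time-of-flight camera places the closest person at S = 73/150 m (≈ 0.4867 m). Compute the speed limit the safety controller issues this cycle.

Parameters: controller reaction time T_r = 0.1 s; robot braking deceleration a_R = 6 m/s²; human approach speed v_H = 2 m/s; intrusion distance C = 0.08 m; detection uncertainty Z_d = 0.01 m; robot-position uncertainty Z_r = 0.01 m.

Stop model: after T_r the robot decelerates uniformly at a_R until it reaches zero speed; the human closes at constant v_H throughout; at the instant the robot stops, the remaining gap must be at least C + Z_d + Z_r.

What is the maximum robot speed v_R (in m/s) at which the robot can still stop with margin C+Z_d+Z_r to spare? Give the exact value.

v_R_max = 2/5 m/s = 0.4000 m/s

quadratic (1/12)·v² + (13/30)·v + (-14/75) = 0
  disc = (13/30)² − 4·(1/12)·(-14/75) = 1/4 ; √disc = 1/2
  v_R = (−(13/30) + 1/2) / (2·(1/12)) = 2/5 m/s
check:
T_s = v_R/a_R = (2/5)/6 = 0.0667 s
robot in T_r: 0.4000·0.1000 = 0.0400 m
robot under decel: 0.4000²/(2·6.0000) = 0.0133 m
human closes 2.0000·0.1667 = 0.3333 m
margins: 0.0800+0.0100+0.0100 = 0.1000 m
sum ≈ 0.0400+0.0133+0.3333+0.1000 ≈ 0.4867 m = S ✓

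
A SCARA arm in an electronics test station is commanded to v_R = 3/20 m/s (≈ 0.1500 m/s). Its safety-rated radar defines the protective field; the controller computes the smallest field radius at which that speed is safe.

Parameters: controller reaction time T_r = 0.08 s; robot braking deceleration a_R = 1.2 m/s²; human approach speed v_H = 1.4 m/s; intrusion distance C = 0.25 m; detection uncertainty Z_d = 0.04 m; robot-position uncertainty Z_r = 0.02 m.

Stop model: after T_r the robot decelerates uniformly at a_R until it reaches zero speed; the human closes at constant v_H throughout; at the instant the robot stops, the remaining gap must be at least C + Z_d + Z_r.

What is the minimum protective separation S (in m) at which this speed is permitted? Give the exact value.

S_min = 4947/8000 m = 0.6184 m

stop time T_s = (3/20)/(6/5) = 0.1250 s
robot in T_r: 0.1500·0.0800 = 0.0120 m
robot covers 0.1500·0.1250 − ½·1.2000·0.1250² = 0.0094 m while stopping
person approaches 1.4000·(0.0800+0.1250) = 0.2870 m
C+Z_d+Z_r = 0.2500+0.0400+0.0200 = 0.3100 m
S_min ≈ 0.0120+0.0094+0.2870+0.3100  ⇒  S_min = 4947/8000 m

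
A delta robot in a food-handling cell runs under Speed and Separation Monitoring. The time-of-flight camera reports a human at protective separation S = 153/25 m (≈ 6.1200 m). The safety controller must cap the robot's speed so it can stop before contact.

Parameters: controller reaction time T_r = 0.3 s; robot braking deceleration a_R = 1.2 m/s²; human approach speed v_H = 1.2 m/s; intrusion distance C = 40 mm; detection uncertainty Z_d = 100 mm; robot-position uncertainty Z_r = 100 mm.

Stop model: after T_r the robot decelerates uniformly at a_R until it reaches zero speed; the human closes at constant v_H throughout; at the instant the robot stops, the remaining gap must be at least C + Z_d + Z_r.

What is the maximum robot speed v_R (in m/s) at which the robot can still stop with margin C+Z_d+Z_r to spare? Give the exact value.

collect terms ⇒ (5/12)·v_R² + (13/10)·v_R + (-138/25) = 0
  disc = (13/10)² − 4·(5/12)·(-138/25) = 1089/100 ; √disc = 33/10
  v_R = (−(13/10) + 33/10) / (2·(5/12)) = 12/5 m/s
check:
stop time T_s = (12/5)/(6/5) = 2.0000 s
robot covers v_R·T_r = 2.4000·0.3000 = 0.7200 m before braking
braking distance = 2.4000²/(2·1.2000) = 2.4000 m
human closes 1.2000·2.3000 = 2.7600 m
residual clearance needed = 0.0400+0.1000+0.1000 = 0.2400 m
sum ≈ 0.7200+2.4000+2.7600+0.2400 ≈ 6.1200 m = S ✓

v_R_max = 12/5 m/s = 2.4000 m/s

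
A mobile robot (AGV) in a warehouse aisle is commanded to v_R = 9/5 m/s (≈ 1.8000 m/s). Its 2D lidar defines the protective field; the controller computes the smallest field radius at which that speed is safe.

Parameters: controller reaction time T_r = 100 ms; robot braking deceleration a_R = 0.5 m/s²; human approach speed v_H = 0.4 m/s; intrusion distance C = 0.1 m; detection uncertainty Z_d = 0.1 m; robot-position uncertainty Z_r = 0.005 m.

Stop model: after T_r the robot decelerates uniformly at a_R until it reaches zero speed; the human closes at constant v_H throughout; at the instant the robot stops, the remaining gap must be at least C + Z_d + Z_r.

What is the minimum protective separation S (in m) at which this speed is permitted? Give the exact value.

T_s = v_R/a_R = (9/5)/(1/2) = 3.6000 s
robot in T_r: 1.8000·0.1000 = 0.1800 m
robot covers 1.8000·3.6000 − ½·0.5000·3.6000² = 3.2400 m while stopping
human over T_r+T_s: 0.4000·(0.1000+3.6000) = 1.4800 m
margins: 0.1000+0.1000+0.0050 = 0.2050 m
S_min ≈ 0.1800+3.2400+1.4800+0.2050  ⇒  S_min = 1021/200 m

S_min = 1021/200 m = 5.1050 m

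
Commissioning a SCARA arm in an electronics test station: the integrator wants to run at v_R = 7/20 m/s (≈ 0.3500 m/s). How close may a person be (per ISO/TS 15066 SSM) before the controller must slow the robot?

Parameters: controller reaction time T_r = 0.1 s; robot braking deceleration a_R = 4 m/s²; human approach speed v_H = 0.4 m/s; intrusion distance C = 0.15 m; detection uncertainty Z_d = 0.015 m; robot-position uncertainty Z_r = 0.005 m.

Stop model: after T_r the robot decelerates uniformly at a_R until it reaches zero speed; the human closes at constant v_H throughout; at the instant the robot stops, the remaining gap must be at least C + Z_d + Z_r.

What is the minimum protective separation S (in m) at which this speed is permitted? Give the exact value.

S_min = 189/640 m = 0.2953 m

T_s = v_R/a_R = (7/20)/4 = 0.0875 s
reaction-phase robot travel = 0.3500·0.1000 = 0.0350 m
robot under decel: 0.3500²/(2·4.0000) = 0.0153 m
human over T_r+T_s: 0.4000·(0.1000+0.0875) = 0.0750 m
C+Z_d+Z_r = 0.1500+0.0150+0.0050 = 0.1700 m
S_min ≈ 0.0350+0.0153+0.0750+0.1700  ⇒  S_min = 189/640 m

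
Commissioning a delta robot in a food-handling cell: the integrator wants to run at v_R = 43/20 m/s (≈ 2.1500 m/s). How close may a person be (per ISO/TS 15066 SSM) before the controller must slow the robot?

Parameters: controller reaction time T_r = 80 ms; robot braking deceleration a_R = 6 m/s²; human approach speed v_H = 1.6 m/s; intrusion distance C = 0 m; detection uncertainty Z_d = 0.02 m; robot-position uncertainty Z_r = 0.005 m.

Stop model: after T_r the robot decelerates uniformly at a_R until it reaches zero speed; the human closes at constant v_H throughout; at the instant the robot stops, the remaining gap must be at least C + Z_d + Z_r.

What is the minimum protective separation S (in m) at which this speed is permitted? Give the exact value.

stop time T_s = (43/20)/6 = 0.3583 s
robot covers v_R·T_r = 2.1500·0.0800 = 0.1720 m before braking
robot covers 2.1500·0.3583 − ½·6.0000·0.3583² = 0.3852 m while stopping
human closes 1.6000·0.4383 = 0.7013 m
margins: 0.0000+0.0200+0.0050 = 0.0250 m
S_min ≈ 0.1720+0.3852+0.7013+0.0250  ⇒  S_min = 6161/4800 m

S_min = 6161/4800 m = 1.2835 m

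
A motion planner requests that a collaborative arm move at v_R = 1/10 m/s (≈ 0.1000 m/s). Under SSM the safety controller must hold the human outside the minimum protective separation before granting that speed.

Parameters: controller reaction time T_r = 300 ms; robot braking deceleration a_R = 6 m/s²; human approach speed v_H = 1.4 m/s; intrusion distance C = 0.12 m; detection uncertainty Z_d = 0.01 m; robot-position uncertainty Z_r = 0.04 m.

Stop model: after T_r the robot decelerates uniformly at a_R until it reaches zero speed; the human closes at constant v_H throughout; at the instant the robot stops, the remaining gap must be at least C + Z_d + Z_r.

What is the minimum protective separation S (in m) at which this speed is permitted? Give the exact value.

S_min = 773/1200 m = 0.6442 m

braking lasts T_s = (1/10)/6 = 0.0167 s
reaction-phase robot travel = 0.1000·0.3000 = 0.0300 m
robot under decel: 0.1000²/(2·6.0000) = 0.0008 m
human closes 1.4000·0.3167 = 0.4433 m
residual clearance needed = 0.1200+0.0100+0.0400 = 0.1700 m
S_min ≈ 0.0300+0.0008+0.4433+0.1700  ⇒  S_min = 773/1200 m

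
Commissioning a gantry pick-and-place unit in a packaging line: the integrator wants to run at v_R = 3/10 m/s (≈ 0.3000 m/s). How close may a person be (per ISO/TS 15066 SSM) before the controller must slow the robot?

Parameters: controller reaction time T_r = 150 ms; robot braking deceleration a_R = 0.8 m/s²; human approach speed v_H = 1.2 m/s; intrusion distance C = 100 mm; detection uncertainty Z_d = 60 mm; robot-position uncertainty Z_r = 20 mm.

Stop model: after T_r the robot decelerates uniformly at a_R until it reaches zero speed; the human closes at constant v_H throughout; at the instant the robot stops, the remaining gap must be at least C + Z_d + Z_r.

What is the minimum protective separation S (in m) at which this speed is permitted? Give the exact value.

stop time T_s = (3/10)/(4/5) = 0.3750 s
robot in T_r: 0.3000·0.1500 = 0.0450 m
braking distance = 0.3000²/(2·0.8000) = 0.0563 m
person approaches 1.2000·(0.1500+0.3750) = 0.6300 m
margins: 0.1000+0.0600+0.0200 = 0.1800 m
S_min ≈ 0.0450+0.0563+0.6300+0.1800  ⇒  S_min = 729/800 m

S_min = 729/800 m = 0.9113 m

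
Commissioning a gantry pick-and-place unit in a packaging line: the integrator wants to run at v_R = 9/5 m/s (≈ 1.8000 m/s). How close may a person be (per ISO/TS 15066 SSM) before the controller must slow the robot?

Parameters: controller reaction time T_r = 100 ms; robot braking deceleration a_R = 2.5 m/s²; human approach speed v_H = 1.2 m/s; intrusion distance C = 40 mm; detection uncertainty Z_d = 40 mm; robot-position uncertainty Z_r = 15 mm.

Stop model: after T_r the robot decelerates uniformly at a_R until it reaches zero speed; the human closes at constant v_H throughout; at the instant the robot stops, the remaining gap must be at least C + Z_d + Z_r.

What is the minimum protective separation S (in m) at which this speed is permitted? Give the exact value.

stop time T_s = (9/5)/(5/2) = 0.7200 s
robot in T_r: 1.8000·0.1000 = 0.1800 m
robot covers 1.8000·0.7200 − ½·2.5000·0.7200² = 0.6480 m while stopping
human closes 1.2000·0.8200 = 0.9840 m
margins: 0.0400+0.0400+0.0150 = 0.0950 m
S_min ≈ 0.1800+0.6480+0.9840+0.0950  ⇒  S_min = 1907/1000 m

S_min = 1907/1000 m = 1.9070 m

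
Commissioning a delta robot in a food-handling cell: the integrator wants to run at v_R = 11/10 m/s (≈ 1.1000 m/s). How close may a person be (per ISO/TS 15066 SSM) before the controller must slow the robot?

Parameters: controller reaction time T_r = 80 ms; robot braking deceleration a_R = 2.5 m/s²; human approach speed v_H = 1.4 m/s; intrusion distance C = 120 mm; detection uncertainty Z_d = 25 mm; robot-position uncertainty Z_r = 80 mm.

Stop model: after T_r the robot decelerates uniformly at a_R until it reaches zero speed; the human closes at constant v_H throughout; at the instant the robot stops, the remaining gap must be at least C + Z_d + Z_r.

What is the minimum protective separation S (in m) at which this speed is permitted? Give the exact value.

S_min = 1283/1000 m = 1.2830 m

T_s = v_R/a_R = (11/10)/(5/2) = 0.4400 s
reaction-phase robot travel = 1.1000·0.0800 = 0.0880 m
braking distance = 1.1000²/(2·2.5000) = 0.2420 m
person approaches 1.4000·(0.0800+0.4400) = 0.7280 m
C+Z_d+Z_r = 0.1200+0.0250+0.0800 = 0.2250 m
S_min ≈ 0.0880+0.2420+0.7280+0.2250  ⇒  S_min = 1283/1000 m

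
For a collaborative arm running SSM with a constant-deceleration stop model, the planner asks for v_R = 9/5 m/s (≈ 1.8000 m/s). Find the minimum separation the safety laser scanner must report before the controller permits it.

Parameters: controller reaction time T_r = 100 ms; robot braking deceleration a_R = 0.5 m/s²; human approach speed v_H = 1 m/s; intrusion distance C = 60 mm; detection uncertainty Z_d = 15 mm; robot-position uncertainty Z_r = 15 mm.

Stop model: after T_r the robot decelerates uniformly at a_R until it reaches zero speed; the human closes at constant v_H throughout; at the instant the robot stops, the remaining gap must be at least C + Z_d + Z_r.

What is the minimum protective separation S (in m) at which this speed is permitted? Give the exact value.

T_s = v_R/a_R = (9/5)/(1/2) = 3.6000 s
robot in T_r: 1.8000·0.1000 = 0.1800 m
braking distance = 1.8000²/(2·0.5000) = 3.2400 m
human over T_r+T_s: 1.0000·(0.1000+3.6000) = 3.7000 m
margins: 0.0600+0.0150+0.0150 = 0.0900 m
S_min ≈ 0.1800+3.2400+3.7000+0.0900  ⇒  S_min = 721/100 m

S_min = 721/100 m = 7.2100 m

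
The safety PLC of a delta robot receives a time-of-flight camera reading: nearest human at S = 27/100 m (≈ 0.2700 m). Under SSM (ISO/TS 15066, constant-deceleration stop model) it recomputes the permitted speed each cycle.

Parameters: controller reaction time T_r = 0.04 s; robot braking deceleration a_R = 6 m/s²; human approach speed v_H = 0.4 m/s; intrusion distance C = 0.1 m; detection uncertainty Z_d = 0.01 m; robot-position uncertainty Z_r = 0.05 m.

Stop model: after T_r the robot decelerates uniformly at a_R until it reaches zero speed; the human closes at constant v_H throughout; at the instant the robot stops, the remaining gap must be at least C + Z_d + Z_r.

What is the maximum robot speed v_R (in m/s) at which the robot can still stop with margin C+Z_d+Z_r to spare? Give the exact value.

v_R_max = 3/5 m/s = 0.6000 m/s

at the boundary: (1/12)·v² + (8/75)·v + (-47/500) = 0
  disc = (8/75)² − 4·(1/12)·(-47/500) = 961/22500 ; √disc = 31/150
  v_R = (−(8/75) + 31/150) / (2·(1/12)) = 3/5 m/s
check:
braking lasts T_s = (3/5)/6 = 0.1000 s
robot in T_r: 0.6000·0.0400 = 0.0240 m
robot covers 0.6000·0.1000 − ½·6.0000·0.1000² = 0.0300 m while stopping
human over T_r+T_s: 0.4000·(0.0400+0.1000) = 0.0560 m
residual clearance needed = 0.1000+0.0100+0.0500 = 0.1600 m
sum ≈ 0.0240+0.0300+0.0560+0.1600 ≈ 0.2700 m = S ✓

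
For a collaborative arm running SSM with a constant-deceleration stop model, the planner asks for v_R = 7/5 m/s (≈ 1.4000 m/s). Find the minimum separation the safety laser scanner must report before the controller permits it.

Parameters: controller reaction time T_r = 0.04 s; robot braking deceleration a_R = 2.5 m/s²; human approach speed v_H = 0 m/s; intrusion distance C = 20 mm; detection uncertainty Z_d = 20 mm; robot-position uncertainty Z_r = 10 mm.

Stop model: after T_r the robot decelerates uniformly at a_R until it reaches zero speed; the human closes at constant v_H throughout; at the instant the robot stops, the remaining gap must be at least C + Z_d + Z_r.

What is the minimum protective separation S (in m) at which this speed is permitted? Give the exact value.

S_min = 249/500 m = 0.4980 m

stop time T_s = (7/5)/(5/2) = 0.5600 s
reaction-phase robot travel = 1.4000·0.0400 = 0.0560 m
robot covers 1.4000·0.5600 − ½·2.5000·0.5600² = 0.3920 m while stopping
human closes 0.0000·0.6000 = 0.0000 m
C+Z_d+Z_r = 0.0200+0.0200+0.0100 = 0.0500 m
S_min ≈ 0.0560+0.3920+0.0000+0.0500  ⇒  S_min = 249/500 m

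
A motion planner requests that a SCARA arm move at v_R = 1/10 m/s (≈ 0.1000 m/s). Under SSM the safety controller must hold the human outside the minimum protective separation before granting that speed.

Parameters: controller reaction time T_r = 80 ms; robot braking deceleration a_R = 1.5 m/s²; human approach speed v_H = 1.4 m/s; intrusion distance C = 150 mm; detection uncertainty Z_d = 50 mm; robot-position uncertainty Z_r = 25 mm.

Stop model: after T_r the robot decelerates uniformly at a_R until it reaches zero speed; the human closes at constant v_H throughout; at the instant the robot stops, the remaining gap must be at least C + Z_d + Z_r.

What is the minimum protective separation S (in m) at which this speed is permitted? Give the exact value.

T_s = v_R/a_R = (1/10)/(3/2) = 0.0667 s
reaction-phase robot travel = 0.1000·0.0800 = 0.0080 m
robot under decel: 0.1000²/(2·1.5000) = 0.0033 m
human closes 1.4000·0.1467 = 0.2053 m
residual clearance needed = 0.1500+0.0500+0.0250 = 0.2250 m
S_min ≈ 0.0080+0.0033+0.2053+0.2250  ⇒  S_min = 53/120 m

S_min = 53/120 m = 0.4417 m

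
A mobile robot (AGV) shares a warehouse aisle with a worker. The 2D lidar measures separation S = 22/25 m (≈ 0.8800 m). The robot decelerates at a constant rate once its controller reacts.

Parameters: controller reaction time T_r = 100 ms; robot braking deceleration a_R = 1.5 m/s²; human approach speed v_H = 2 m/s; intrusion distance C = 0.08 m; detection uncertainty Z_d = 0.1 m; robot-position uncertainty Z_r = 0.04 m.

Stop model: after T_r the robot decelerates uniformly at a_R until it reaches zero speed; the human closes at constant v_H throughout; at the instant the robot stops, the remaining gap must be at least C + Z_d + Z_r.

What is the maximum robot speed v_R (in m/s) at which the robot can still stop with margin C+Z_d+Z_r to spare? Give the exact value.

collect terms ⇒ (1/3)·v_R² + (43/30)·v_R + (-23/50) = 0
  disc = (43/30)² − 4·(1/3)·(-23/50) = 2401/900 ; √disc = 49/30
  v_R = (−(43/30) + 49/30) / (2·(1/3)) = 3/10 m/s
check:
stop time T_s = (3/10)/(3/2) = 0.2000 s
robot covers v_R·T_r = 0.3000·0.1000 = 0.0300 m before braking
robot under decel: 0.3000²/(2·1.5000) = 0.0300 m
person approaches 2.0000·(0.1000+0.2000) = 0.6000 m
residual clearance needed = 0.0800+0.1000+0.0400 = 0.2200 m
sum ≈ 0.0300+0.0300+0.6000+0.2200 ≈ 0.8800 m = S ✓

v_R_max = 3/10 m/s = 0.3000 m/s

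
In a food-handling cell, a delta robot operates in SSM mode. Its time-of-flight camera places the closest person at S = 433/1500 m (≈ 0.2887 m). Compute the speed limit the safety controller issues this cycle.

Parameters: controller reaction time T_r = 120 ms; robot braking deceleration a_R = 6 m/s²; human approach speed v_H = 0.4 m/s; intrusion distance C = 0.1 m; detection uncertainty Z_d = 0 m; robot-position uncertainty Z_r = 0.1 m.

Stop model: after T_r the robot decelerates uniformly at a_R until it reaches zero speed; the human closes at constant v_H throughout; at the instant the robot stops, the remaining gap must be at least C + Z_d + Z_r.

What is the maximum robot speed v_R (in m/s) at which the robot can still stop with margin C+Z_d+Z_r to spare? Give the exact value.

quadratic (1/12)·v² + (14/75)·v + (-61/1500) = 0
  disc = (14/75)² − 4·(1/12)·(-61/1500) = 121/2500 ; √disc = 11/50
  v_R = (−(14/75) + 11/50) / (2·(1/12)) = 1/5 m/s
check:
braking lasts T_s = (1/5)/6 = 0.0333 s
reaction-phase robot travel = 0.2000·0.1200 = 0.0240 m
robot covers 0.2000·0.0333 − ½·6.0000·0.0333² = 0.0033 m while stopping
person approaches 0.4000·(0.1200+0.0333) = 0.0613 m
margins: 0.1000+0.0000+0.1000 = 0.2000 m
sum ≈ 0.0240+0.0033+0.0613+0.2000 ≈ 0.2887 m = S ✓

v_R_max = 1/5 m/s = 0.2000 m/s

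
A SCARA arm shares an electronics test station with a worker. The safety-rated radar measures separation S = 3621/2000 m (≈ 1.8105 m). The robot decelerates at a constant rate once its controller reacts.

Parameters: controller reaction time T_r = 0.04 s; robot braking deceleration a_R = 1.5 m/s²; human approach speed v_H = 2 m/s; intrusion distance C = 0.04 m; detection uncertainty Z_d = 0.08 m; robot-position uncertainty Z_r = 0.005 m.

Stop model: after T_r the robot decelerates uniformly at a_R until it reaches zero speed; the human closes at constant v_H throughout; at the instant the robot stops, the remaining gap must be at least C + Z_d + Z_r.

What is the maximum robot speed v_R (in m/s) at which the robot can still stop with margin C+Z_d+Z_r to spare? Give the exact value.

v_R_max = 19/20 m/s = 0.9500 m/s

collect terms ⇒ (1/3)·v_R² + (103/75)·v_R + (-3211/2000) = 0
  disc = (103/75)² − 4·(1/3)·(-3211/2000) = 90601/22500 ; √disc = 301/150
  v_R = (−(103/75) + 301/150) / (2·(1/3)) = 19/20 m/s
check:
braking lasts T_s = (19/20)/(3/2) = 0.6333 s
robot covers v_R·T_r = 0.9500·0.0400 = 0.0380 m before braking
robot under decel: 0.9500²/(2·1.5000) = 0.3008 m
person approaches 2.0000·(0.0400+0.6333) = 1.3467 m
residual clearance needed = 0.0400+0.0800+0.0050 = 0.1250 m
sum ≈ 0.0380+0.3008+1.3467+0.1250 ≈ 1.8105 m = S ✓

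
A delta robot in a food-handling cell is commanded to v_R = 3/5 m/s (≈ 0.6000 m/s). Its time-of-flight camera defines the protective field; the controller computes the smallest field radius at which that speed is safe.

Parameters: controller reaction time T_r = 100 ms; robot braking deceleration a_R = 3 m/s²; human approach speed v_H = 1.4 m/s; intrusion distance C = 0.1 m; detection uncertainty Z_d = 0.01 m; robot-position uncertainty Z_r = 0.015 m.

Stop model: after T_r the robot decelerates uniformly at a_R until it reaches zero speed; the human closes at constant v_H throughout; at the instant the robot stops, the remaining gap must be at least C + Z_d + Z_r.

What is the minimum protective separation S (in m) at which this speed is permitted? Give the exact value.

S_min = 133/200 m = 0.6650 m

T_s = v_R/a_R = (3/5)/3 = 0.2000 s
robot in T_r: 0.6000·0.1000 = 0.0600 m
braking distance = 0.6000²/(2·3.0000) = 0.0600 m
human closes 1.4000·0.3000 = 0.4200 m
C+Z_d+Z_r = 0.1000+0.0100+0.0150 = 0.1250 m
S_min ≈ 0.0600+0.0600+0.4200+0.1250  ⇒  S_min = 133/200 m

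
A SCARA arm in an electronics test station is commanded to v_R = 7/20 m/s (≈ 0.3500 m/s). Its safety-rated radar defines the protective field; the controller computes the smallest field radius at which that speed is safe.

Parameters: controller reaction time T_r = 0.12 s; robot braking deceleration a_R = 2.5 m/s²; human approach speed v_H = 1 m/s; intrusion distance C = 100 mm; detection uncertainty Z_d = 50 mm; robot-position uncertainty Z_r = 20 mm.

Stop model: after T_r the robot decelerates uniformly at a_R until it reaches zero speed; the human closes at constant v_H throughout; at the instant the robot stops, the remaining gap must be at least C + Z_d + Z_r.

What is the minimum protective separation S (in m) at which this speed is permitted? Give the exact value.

S_min = 993/2000 m = 0.4965 m

T_s = v_R/a_R = (7/20)/(5/2) = 0.1400 s
robot in T_r: 0.3500·0.1200 = 0.0420 m
robot under decel: 0.3500²/(2·2.5000) = 0.0245 m
person approaches 1.0000·(0.1200+0.1400) = 0.2600 m
residual clearance needed = 0.1000+0.0500+0.0200 = 0.1700 m
S_min ≈ 0.0420+0.0245+0.2600+0.1700  ⇒  S_min = 993/2000 m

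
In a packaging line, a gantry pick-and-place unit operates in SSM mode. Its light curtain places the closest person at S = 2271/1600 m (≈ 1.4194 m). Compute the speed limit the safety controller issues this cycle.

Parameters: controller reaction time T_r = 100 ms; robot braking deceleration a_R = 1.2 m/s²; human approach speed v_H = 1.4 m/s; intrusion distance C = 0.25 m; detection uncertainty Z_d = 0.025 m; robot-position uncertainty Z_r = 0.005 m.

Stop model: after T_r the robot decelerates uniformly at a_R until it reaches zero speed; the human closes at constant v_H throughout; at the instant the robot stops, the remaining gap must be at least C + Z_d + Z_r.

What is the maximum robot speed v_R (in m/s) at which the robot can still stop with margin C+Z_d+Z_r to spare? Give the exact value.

at the boundary: (5/12)·v² + (19/15)·v + (-1599/1600) = 0
  disc = (19/15)² − 4·(5/12)·(-1599/1600) = 47089/14400 ; √disc = 217/120
  v_R = (−(19/15) + 217/120) / (2·(5/12)) = 13/20 m/s
check:
braking lasts T_s = (13/20)/(6/5) = 0.5417 s
robot in T_r: 0.6500·0.1000 = 0.0650 m
robot covers 0.6500·0.5417 − ½·1.2000·0.5417² = 0.1760 m while stopping
human over T_r+T_s: 1.4000·(0.1000+0.5417) = 0.8983 m
residual clearance needed = 0.2500+0.0250+0.0050 = 0.2800 m
sum ≈ 0.0650+0.1760+0.8983+0.2800 ≈ 1.4194 m = S ✓

v_R_max = 13/20 m/s = 0.6500 m/s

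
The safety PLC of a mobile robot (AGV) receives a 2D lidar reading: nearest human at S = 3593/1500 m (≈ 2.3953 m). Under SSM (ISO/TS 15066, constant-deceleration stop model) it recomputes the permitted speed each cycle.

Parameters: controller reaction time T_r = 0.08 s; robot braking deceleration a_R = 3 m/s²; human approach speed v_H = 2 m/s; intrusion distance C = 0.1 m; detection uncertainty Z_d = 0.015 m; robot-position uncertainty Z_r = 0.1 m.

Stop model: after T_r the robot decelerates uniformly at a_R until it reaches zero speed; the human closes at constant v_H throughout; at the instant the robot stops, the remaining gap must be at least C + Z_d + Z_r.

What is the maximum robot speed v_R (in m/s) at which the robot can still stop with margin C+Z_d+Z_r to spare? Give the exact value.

v_R_max = 19/10 m/s = 1.9000 m/s

quadratic (1/6)·v² + (56/75)·v + (-6061/3000) = 0
  disc = (56/75)² − 4·(1/6)·(-6061/3000) = 4761/2500 ; √disc = 69/50
  v_R = (−(56/75) + 69/50) / (2·(1/6)) = 19/10 m/s
check:
stop time T_s = (19/10)/3 = 0.6333 s
robot in T_r: 1.9000·0.0800 = 0.1520 m
robot covers 1.9000·0.6333 − ½·3.0000·0.6333² = 0.6017 m while stopping
human over T_r+T_s: 2.0000·(0.0800+0.6333) = 1.4267 m
C+Z_d+Z_r = 0.1000+0.0150+0.1000 = 0.2150 m
sum ≈ 0.1520+0.6017+1.4267+0.2150 ≈ 2.3953 m = S ✓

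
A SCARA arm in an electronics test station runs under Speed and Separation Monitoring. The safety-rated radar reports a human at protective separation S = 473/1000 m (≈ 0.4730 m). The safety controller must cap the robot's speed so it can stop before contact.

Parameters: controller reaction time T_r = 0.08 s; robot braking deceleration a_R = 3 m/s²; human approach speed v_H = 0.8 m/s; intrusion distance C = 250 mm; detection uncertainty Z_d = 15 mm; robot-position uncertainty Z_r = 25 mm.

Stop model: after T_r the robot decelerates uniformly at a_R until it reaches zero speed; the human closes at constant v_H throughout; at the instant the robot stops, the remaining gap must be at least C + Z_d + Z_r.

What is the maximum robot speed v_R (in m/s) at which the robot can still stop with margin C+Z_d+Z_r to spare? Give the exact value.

v_R_max = 3/10 m/s = 0.3000 m/s

quadratic (1/6)·v² + (26/75)·v + (-119/1000) = 0
  disc = (26/75)² − 4·(1/6)·(-119/1000) = 4489/22500 ; √disc = 67/150
  v_R = (−(26/75) + 67/150) / (2·(1/6)) = 3/10 m/s
check:
braking lasts T_s = (3/10)/3 = 0.1000 s
robot in T_r: 0.3000·0.0800 = 0.0240 m
braking distance = 0.3000²/(2·3.0000) = 0.0150 m
human closes 0.8000·0.1800 = 0.1440 m
C+Z_d+Z_r = 0.2500+0.0150+0.0250 = 0.2900 m
sum ≈ 0.0240+0.0150+0.1440+0.2900 ≈ 0.4730 m = S ✓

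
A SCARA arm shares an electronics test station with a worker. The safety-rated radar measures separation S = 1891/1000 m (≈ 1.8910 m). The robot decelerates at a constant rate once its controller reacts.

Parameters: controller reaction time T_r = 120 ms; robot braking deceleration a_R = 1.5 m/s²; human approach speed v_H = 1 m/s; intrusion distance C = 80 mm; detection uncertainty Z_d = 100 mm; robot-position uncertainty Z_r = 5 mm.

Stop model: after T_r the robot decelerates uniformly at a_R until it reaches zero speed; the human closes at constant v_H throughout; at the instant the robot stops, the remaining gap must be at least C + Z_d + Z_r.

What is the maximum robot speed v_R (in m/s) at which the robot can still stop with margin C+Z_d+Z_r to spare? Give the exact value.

quadratic (1/3)·v² + (59/75)·v + (-793/500) = 0
  disc = (59/75)² − 4·(1/3)·(-793/500) = 15376/5625 ; √disc = 124/75
  v_R = (−(59/75) + 124/75) / (2·(1/3)) = 13/10 m/s
check:
braking lasts T_s = (13/10)/(3/2) = 0.8667 s
robot in T_r: 1.3000·0.1200 = 0.1560 m
robot covers 1.3000·0.8667 − ½·1.5000·0.8667² = 0.5633 m while stopping
person approaches 1.0000·(0.1200+0.8667) = 0.9867 m
margins: 0.0800+0.1000+0.0050 = 0.1850 m
sum ≈ 0.1560+0.5633+0.9867+0.1850 ≈ 1.8910 m = S ✓

v_R_max = 13/10 m/s = 1.3000 m/s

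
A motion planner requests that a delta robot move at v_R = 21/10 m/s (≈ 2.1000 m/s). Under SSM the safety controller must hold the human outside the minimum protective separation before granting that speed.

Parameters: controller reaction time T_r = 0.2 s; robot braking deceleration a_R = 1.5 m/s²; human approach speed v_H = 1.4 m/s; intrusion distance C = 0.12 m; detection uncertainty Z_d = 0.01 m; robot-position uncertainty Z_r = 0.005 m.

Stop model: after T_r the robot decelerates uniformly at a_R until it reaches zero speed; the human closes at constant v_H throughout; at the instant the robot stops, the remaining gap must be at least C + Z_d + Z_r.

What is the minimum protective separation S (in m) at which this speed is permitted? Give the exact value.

S_min = 853/200 m = 4.2650 m

braking lasts T_s = (21/10)/(3/2) = 1.4000 s
robot covers v_R·T_r = 2.1000·0.2000 = 0.4200 m before braking
braking distance = 2.1000²/(2·1.5000) = 1.4700 m
human over T_r+T_s: 1.4000·(0.2000+1.4000) = 2.2400 m
residual clearance needed = 0.1200+0.0100+0.0050 = 0.1350 m
S_min ≈ 0.4200+1.4700+2.2400+0.1350  ⇒  S_min = 853/200 m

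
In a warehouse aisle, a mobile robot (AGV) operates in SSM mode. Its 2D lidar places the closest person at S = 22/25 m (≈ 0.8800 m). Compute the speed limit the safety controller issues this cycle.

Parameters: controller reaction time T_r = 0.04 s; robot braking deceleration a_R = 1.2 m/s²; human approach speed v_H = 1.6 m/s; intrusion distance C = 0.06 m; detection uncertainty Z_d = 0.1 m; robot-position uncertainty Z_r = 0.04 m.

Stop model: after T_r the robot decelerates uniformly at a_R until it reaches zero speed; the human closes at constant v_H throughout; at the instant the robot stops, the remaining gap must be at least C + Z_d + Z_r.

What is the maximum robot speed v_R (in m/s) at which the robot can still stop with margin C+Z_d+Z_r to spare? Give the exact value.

collect terms ⇒ (5/12)·v_R² + (103/75)·v_R + (-77/125) = 0
  disc = (103/75)² − 4·(5/12)·(-77/125) = 16384/5625 ; √disc = 128/75
  v_R = (−(103/75) + 128/75) / (2·(5/12)) = 2/5 m/s
check:
T_s = v_R/a_R = (2/5)/(6/5) = 0.3333 s
reaction-phase robot travel = 0.4000·0.0400 = 0.0160 m
robot covers 0.4000·0.3333 − ½·1.2000·0.3333² = 0.0667 m while stopping
human over T_r+T_s: 1.6000·(0.0400+0.3333) = 0.5973 m
C+Z_d+Z_r = 0.0600+0.1000+0.0400 = 0.2000 m
sum ≈ 0.0160+0.0667+0.5973+0.2000 ≈ 0.8800 m = S ✓

v_R_max = 2/5 m/s = 0.4000 m/s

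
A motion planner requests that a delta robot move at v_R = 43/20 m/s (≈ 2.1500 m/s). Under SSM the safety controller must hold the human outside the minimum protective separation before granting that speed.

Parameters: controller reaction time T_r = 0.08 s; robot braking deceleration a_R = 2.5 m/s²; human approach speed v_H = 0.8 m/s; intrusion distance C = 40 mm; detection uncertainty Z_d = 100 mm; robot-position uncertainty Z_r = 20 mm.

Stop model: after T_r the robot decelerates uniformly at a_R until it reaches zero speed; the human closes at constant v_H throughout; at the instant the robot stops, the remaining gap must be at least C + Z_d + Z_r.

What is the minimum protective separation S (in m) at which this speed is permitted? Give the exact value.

stop time T_s = (43/20)/(5/2) = 0.8600 s
reaction-phase robot travel = 2.1500·0.0800 = 0.1720 m
robot covers 2.1500·0.8600 − ½·2.5000·0.8600² = 0.9245 m while stopping
human over T_r+T_s: 0.8000·(0.0800+0.8600) = 0.7520 m
C+Z_d+Z_r = 0.0400+0.1000+0.0200 = 0.1600 m
S_min ≈ 0.1720+0.9245+0.7520+0.1600  ⇒  S_min = 4017/2000 m

S_min = 4017/2000 m = 2.0085 m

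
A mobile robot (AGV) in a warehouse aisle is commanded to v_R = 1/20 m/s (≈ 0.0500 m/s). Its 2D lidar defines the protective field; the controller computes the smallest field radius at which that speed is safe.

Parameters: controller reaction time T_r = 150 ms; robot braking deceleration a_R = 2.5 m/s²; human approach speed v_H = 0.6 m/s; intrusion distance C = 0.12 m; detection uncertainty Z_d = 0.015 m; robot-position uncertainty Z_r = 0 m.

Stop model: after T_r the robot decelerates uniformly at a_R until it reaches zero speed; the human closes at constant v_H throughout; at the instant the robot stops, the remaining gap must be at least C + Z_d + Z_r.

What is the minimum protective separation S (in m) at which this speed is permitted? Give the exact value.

S_min = 49/200 m = 0.2450 m

braking lasts T_s = (1/20)/(5/2) = 0.0200 s
robot covers v_R·T_r = 0.0500·0.1500 = 0.0075 m before braking
braking distance = 0.0500²/(2·2.5000) = 0.0005 m
human closes 0.6000·0.1700 = 0.1020 m
residual clearance needed = 0.1200+0.0150+0.0000 = 0.1350 m
S_min ≈ 0.0075+0.0005+0.1020+0.1350  ⇒  S_min = 49/200 m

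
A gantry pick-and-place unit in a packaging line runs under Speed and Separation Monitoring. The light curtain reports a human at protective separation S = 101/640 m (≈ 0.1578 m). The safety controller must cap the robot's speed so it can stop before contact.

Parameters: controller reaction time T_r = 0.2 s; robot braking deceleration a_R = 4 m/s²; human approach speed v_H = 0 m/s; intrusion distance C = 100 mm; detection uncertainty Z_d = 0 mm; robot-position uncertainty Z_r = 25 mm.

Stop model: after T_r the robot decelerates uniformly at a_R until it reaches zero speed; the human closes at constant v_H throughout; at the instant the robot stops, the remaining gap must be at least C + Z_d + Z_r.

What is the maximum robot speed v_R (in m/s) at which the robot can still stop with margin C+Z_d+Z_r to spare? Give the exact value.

v_R_max = 3/20 m/s = 0.1500 m/s

at the boundary: (1/8)·v² + (1/5)·v + (-21/640) = 0
  disc = (1/5)² − 4·(1/8)·(-21/640) = 361/6400 ; √disc = 19/80
  v_R = (−(1/5) + 19/80) / (2·(1/8)) = 3/20 m/s
check:
braking lasts T_s = (3/20)/4 = 0.0375 s
robot in T_r: 0.1500·0.2000 = 0.0300 m
robot covers 0.1500·0.0375 − ½·4.0000·0.0375² = 0.0028 m while stopping
human over T_r+T_s: 0.0000·(0.2000+0.0375) = 0.0000 m
margins: 0.1000+0.0000+0.0250 = 0.1250 m
sum ≈ 0.0300+0.0028+0.0000+0.1250 ≈ 0.1578 m = S ✓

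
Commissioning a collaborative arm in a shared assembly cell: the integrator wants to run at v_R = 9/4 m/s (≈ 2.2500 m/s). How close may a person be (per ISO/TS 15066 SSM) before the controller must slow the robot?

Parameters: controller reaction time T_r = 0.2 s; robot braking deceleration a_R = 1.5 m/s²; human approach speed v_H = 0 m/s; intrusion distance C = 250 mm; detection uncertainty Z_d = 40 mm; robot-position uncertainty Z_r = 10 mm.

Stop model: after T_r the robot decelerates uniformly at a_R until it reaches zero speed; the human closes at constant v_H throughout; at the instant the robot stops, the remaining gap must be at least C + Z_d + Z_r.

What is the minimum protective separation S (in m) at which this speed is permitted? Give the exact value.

braking lasts T_s = (9/4)/(3/2) = 1.5000 s
reaction-phase robot travel = 2.2500·0.2000 = 0.4500 m
robot covers 2.2500·1.5000 − ½·1.5000·1.5000² = 1.6875 m while stopping
human over T_r+T_s: 0.0000·(0.2000+1.5000) = 0.0000 m
residual clearance needed = 0.2500+0.0400+0.0100 = 0.3000 m
S_min ≈ 0.4500+1.6875+0.0000+0.3000  ⇒  S_min = 39/16 m

S_min = 39/16 m = 2.4375 m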